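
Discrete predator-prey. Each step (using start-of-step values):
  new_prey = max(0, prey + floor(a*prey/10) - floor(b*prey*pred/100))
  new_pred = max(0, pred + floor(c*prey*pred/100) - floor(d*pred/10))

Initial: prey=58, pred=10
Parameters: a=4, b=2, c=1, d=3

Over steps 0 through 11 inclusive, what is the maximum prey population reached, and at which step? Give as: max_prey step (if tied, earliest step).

Step 1: prey: 58+23-11=70; pred: 10+5-3=12
Step 2: prey: 70+28-16=82; pred: 12+8-3=17
Step 3: prey: 82+32-27=87; pred: 17+13-5=25
Step 4: prey: 87+34-43=78; pred: 25+21-7=39
Step 5: prey: 78+31-60=49; pred: 39+30-11=58
Step 6: prey: 49+19-56=12; pred: 58+28-17=69
Step 7: prey: 12+4-16=0; pred: 69+8-20=57
Step 8: prey: 0+0-0=0; pred: 57+0-17=40
Step 9: prey: 0+0-0=0; pred: 40+0-12=28
Step 10: prey: 0+0-0=0; pred: 28+0-8=20
Step 11: prey: 0+0-0=0; pred: 20+0-6=14
Max prey = 87 at step 3

Answer: 87 3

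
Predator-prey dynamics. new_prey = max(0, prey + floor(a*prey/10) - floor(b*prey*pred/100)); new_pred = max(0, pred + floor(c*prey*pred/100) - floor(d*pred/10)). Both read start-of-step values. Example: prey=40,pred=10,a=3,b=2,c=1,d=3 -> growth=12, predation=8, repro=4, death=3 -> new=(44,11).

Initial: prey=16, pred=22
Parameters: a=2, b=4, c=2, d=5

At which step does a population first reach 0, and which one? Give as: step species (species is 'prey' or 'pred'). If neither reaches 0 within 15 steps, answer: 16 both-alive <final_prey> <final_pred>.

Answer: 16 both-alive 2 1

Derivation:
Step 1: prey: 16+3-14=5; pred: 22+7-11=18
Step 2: prey: 5+1-3=3; pred: 18+1-9=10
Step 3: prey: 3+0-1=2; pred: 10+0-5=5
Step 4: prey: 2+0-0=2; pred: 5+0-2=3
Step 5: prey: 2+0-0=2; pred: 3+0-1=2
Step 6: prey: 2+0-0=2; pred: 2+0-1=1
Step 7: prey: 2+0-0=2; pred: 1+0-0=1
Steps 8-15: state stable at prey=2, pred=1 (no change)
No extinction within 15 steps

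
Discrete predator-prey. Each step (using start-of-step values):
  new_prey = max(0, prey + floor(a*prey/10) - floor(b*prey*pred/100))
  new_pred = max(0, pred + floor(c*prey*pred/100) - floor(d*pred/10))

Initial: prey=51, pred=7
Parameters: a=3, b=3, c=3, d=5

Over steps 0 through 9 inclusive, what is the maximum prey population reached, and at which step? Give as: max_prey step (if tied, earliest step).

Answer: 56 1

Derivation:
Step 1: prey: 51+15-10=56; pred: 7+10-3=14
Step 2: prey: 56+16-23=49; pred: 14+23-7=30
Step 3: prey: 49+14-44=19; pred: 30+44-15=59
Step 4: prey: 19+5-33=0; pred: 59+33-29=63
Step 5: prey: 0+0-0=0; pred: 63+0-31=32
Step 6: prey: 0+0-0=0; pred: 32+0-16=16
Step 7: prey: 0+0-0=0; pred: 16+0-8=8
Step 8: prey: 0+0-0=0; pred: 8+0-4=4
Step 9: prey: 0+0-0=0; pred: 4+0-2=2
Max prey = 56 at step 1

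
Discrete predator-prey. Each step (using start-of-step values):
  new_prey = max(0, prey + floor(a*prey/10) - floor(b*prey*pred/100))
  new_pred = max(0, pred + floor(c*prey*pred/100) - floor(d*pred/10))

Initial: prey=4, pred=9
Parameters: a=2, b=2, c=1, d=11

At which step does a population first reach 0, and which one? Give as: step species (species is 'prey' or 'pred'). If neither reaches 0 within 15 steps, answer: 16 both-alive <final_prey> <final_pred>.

Answer: 1 pred

Derivation:
Step 1: prey: 4+0-0=4; pred: 9+0-9=0
First extinction: pred at step 1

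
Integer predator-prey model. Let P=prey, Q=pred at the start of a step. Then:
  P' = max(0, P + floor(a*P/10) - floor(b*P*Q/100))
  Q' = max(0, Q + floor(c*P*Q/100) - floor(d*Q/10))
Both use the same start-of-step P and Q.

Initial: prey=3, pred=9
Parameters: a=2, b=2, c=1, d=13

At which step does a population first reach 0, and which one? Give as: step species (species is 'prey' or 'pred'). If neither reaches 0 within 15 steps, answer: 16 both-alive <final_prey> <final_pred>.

Answer: 1 pred

Derivation:
Step 1: prey: 3+0-0=3; pred: 9+0-11=0
First extinction: pred at step 1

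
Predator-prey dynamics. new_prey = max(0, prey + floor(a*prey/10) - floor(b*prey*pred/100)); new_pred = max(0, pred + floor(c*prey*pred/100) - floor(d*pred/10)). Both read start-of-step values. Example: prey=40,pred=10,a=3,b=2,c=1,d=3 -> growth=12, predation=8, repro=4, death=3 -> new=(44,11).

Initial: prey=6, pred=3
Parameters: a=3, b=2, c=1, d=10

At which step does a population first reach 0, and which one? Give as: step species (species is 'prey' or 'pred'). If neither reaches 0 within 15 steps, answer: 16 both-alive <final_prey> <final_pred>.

Answer: 1 pred

Derivation:
Step 1: prey: 6+1-0=7; pred: 3+0-3=0
First extinction: pred at step 1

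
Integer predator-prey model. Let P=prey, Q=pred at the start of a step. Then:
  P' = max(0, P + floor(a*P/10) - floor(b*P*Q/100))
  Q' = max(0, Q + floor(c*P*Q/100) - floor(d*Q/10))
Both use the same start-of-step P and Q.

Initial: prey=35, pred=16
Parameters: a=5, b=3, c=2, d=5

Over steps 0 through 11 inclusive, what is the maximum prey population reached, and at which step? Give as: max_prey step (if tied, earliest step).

Answer: 36 1

Derivation:
Step 1: prey: 35+17-16=36; pred: 16+11-8=19
Step 2: prey: 36+18-20=34; pred: 19+13-9=23
Step 3: prey: 34+17-23=28; pred: 23+15-11=27
Step 4: prey: 28+14-22=20; pred: 27+15-13=29
Step 5: prey: 20+10-17=13; pred: 29+11-14=26
Step 6: prey: 13+6-10=9; pred: 26+6-13=19
Step 7: prey: 9+4-5=8; pred: 19+3-9=13
Step 8: prey: 8+4-3=9; pred: 13+2-6=9
Step 9: prey: 9+4-2=11; pred: 9+1-4=6
Step 10: prey: 11+5-1=15; pred: 6+1-3=4
Step 11: prey: 15+7-1=21; pred: 4+1-2=3
Max prey = 36 at step 1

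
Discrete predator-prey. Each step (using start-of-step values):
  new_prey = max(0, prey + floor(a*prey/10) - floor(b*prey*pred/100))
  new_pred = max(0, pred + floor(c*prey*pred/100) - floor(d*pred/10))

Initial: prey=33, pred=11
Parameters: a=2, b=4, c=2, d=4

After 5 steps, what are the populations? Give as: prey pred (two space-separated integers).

Step 1: prey: 33+6-14=25; pred: 11+7-4=14
Step 2: prey: 25+5-14=16; pred: 14+7-5=16
Step 3: prey: 16+3-10=9; pred: 16+5-6=15
Step 4: prey: 9+1-5=5; pred: 15+2-6=11
Step 5: prey: 5+1-2=4; pred: 11+1-4=8

Answer: 4 8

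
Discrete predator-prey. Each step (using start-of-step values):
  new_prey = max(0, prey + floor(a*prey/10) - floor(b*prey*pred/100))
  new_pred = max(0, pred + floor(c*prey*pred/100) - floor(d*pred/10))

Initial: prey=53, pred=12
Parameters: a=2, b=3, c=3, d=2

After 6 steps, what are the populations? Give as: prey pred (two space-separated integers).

Answer: 0 40

Derivation:
Step 1: prey: 53+10-19=44; pred: 12+19-2=29
Step 2: prey: 44+8-38=14; pred: 29+38-5=62
Step 3: prey: 14+2-26=0; pred: 62+26-12=76
Step 4: prey: 0+0-0=0; pred: 76+0-15=61
Step 5: prey: 0+0-0=0; pred: 61+0-12=49
Step 6: prey: 0+0-0=0; pred: 49+0-9=40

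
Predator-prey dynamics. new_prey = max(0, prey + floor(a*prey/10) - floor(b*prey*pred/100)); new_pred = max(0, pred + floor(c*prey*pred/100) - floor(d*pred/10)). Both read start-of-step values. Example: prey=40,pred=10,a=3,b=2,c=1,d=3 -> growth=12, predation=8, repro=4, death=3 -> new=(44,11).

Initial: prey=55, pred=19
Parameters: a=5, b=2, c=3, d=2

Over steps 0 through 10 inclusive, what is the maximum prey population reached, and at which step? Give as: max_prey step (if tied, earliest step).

Step 1: prey: 55+27-20=62; pred: 19+31-3=47
Step 2: prey: 62+31-58=35; pred: 47+87-9=125
Step 3: prey: 35+17-87=0; pred: 125+131-25=231
Step 4: prey: 0+0-0=0; pred: 231+0-46=185
Step 5: prey: 0+0-0=0; pred: 185+0-37=148
Step 6: prey: 0+0-0=0; pred: 148+0-29=119
Step 7: prey: 0+0-0=0; pred: 119+0-23=96
Step 8: prey: 0+0-0=0; pred: 96+0-19=77
Step 9: prey: 0+0-0=0; pred: 77+0-15=62
Step 10: prey: 0+0-0=0; pred: 62+0-12=50
Max prey = 62 at step 1

Answer: 62 1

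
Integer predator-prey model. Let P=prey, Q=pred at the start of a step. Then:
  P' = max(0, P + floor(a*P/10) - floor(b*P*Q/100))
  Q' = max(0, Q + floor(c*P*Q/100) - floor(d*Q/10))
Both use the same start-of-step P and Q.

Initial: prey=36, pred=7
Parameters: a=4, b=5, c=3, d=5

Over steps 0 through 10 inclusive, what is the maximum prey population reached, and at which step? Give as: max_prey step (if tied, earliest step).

Step 1: prey: 36+14-12=38; pred: 7+7-3=11
Step 2: prey: 38+15-20=33; pred: 11+12-5=18
Step 3: prey: 33+13-29=17; pred: 18+17-9=26
Step 4: prey: 17+6-22=1; pred: 26+13-13=26
Step 5: prey: 1+0-1=0; pred: 26+0-13=13
Step 6: prey: 0+0-0=0; pred: 13+0-6=7
Step 7: prey: 0+0-0=0; pred: 7+0-3=4
Step 8: prey: 0+0-0=0; pred: 4+0-2=2
Step 9: prey: 0+0-0=0; pred: 2+0-1=1
Step 10: prey: 0+0-0=0; pred: 1+0-0=1
Max prey = 38 at step 1

Answer: 38 1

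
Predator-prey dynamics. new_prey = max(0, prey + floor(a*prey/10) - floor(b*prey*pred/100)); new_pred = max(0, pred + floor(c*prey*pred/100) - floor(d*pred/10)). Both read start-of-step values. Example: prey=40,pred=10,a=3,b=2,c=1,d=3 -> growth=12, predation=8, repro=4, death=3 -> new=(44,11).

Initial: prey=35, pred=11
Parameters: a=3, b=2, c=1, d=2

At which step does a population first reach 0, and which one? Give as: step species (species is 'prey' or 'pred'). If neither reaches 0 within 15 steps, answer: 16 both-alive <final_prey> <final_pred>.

Answer: 16 both-alive 4 12

Derivation:
Step 1: prey: 35+10-7=38; pred: 11+3-2=12
Step 2: prey: 38+11-9=40; pred: 12+4-2=14
Step 3: prey: 40+12-11=41; pred: 14+5-2=17
Step 4: prey: 41+12-13=40; pred: 17+6-3=20
Step 5: prey: 40+12-16=36; pred: 20+8-4=24
Step 6: prey: 36+10-17=29; pred: 24+8-4=28
Step 7: prey: 29+8-16=21; pred: 28+8-5=31
Step 8: prey: 21+6-13=14; pred: 31+6-6=31
Step 9: prey: 14+4-8=10; pred: 31+4-6=29
Step 10: prey: 10+3-5=8; pred: 29+2-5=26
Step 11: prey: 8+2-4=6; pred: 26+2-5=23
Step 12: prey: 6+1-2=5; pred: 23+1-4=20
Step 13: prey: 5+1-2=4; pred: 20+1-4=17
Step 14: prey: 4+1-1=4; pred: 17+0-3=14
Step 15: prey: 4+1-1=4; pred: 14+0-2=12
No extinction within 15 steps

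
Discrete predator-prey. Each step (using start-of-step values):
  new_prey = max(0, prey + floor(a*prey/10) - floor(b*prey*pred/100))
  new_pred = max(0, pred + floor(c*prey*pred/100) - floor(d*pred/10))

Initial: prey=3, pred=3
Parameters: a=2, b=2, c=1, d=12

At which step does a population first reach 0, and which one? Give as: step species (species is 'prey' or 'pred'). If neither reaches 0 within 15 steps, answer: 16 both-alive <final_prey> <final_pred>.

Answer: 1 pred

Derivation:
Step 1: prey: 3+0-0=3; pred: 3+0-3=0
First extinction: pred at step 1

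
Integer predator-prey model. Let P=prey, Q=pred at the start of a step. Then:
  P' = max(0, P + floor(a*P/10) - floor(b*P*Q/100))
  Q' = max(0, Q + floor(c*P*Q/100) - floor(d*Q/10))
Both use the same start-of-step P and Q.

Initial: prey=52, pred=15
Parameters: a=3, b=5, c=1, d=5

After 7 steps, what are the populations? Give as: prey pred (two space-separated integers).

Step 1: prey: 52+15-39=28; pred: 15+7-7=15
Step 2: prey: 28+8-21=15; pred: 15+4-7=12
Step 3: prey: 15+4-9=10; pred: 12+1-6=7
Step 4: prey: 10+3-3=10; pred: 7+0-3=4
Step 5: prey: 10+3-2=11; pred: 4+0-2=2
Step 6: prey: 11+3-1=13; pred: 2+0-1=1
Step 7: prey: 13+3-0=16; pred: 1+0-0=1

Answer: 16 1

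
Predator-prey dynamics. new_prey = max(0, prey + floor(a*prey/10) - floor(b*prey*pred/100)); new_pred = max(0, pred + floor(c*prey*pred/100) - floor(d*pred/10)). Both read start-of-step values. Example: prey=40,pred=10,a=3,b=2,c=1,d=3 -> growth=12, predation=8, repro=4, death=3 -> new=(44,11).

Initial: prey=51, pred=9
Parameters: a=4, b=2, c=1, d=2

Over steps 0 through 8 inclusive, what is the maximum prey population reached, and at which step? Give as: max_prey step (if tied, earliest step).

Answer: 76 3

Derivation:
Step 1: prey: 51+20-9=62; pred: 9+4-1=12
Step 2: prey: 62+24-14=72; pred: 12+7-2=17
Step 3: prey: 72+28-24=76; pred: 17+12-3=26
Step 4: prey: 76+30-39=67; pred: 26+19-5=40
Step 5: prey: 67+26-53=40; pred: 40+26-8=58
Step 6: prey: 40+16-46=10; pred: 58+23-11=70
Step 7: prey: 10+4-14=0; pred: 70+7-14=63
Step 8: prey: 0+0-0=0; pred: 63+0-12=51
Max prey = 76 at step 3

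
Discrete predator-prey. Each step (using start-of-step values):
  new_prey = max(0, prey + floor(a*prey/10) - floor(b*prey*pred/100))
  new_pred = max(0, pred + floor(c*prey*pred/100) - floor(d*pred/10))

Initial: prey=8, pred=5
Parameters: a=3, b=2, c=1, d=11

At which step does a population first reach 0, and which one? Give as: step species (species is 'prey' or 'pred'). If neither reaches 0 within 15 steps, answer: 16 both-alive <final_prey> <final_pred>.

Step 1: prey: 8+2-0=10; pred: 5+0-5=0
First extinction: pred at step 1

Answer: 1 pred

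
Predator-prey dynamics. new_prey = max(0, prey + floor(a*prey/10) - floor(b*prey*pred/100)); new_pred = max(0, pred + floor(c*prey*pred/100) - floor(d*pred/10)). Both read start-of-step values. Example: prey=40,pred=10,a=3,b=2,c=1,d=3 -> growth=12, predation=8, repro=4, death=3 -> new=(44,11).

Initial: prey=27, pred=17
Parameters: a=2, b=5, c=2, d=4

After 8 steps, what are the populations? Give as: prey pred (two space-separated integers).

Answer: 1 2

Derivation:
Step 1: prey: 27+5-22=10; pred: 17+9-6=20
Step 2: prey: 10+2-10=2; pred: 20+4-8=16
Step 3: prey: 2+0-1=1; pred: 16+0-6=10
Step 4: prey: 1+0-0=1; pred: 10+0-4=6
Step 5: prey: 1+0-0=1; pred: 6+0-2=4
Step 6: prey: 1+0-0=1; pred: 4+0-1=3
Step 7: prey: 1+0-0=1; pred: 3+0-1=2
Step 8: prey: 1+0-0=1; pred: 2+0-0=2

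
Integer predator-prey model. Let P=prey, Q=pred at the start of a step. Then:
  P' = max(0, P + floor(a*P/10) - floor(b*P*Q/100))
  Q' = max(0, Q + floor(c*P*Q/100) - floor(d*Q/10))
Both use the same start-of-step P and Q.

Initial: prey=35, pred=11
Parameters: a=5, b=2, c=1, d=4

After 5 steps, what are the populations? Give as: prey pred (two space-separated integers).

Step 1: prey: 35+17-7=45; pred: 11+3-4=10
Step 2: prey: 45+22-9=58; pred: 10+4-4=10
Step 3: prey: 58+29-11=76; pred: 10+5-4=11
Step 4: prey: 76+38-16=98; pred: 11+8-4=15
Step 5: prey: 98+49-29=118; pred: 15+14-6=23

Answer: 118 23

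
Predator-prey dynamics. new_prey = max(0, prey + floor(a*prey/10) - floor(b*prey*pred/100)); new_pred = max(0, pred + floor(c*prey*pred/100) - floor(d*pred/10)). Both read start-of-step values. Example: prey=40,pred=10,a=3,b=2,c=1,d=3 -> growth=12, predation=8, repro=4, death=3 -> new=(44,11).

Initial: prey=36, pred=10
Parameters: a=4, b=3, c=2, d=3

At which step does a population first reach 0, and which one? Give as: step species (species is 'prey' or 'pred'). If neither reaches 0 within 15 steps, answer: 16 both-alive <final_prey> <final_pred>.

Step 1: prey: 36+14-10=40; pred: 10+7-3=14
Step 2: prey: 40+16-16=40; pred: 14+11-4=21
Step 3: prey: 40+16-25=31; pred: 21+16-6=31
Step 4: prey: 31+12-28=15; pred: 31+19-9=41
Step 5: prey: 15+6-18=3; pred: 41+12-12=41
Step 6: prey: 3+1-3=1; pred: 41+2-12=31
Step 7: prey: 1+0-0=1; pred: 31+0-9=22
Step 8: prey: 1+0-0=1; pred: 22+0-6=16
Step 9: prey: 1+0-0=1; pred: 16+0-4=12
Step 10: prey: 1+0-0=1; pred: 12+0-3=9
Step 11: prey: 1+0-0=1; pred: 9+0-2=7
Step 12: prey: 1+0-0=1; pred: 7+0-2=5
Step 13: prey: 1+0-0=1; pred: 5+0-1=4
Step 14: prey: 1+0-0=1; pred: 4+0-1=3
Step 15: prey: 1+0-0=1; pred: 3+0-0=3
No extinction within 15 steps

Answer: 16 both-alive 1 3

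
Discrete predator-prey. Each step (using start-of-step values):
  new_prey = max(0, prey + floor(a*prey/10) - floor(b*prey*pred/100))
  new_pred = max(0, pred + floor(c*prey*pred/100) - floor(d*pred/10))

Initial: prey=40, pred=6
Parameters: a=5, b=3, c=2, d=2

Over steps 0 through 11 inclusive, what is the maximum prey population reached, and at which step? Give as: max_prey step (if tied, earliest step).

Answer: 65 2

Derivation:
Step 1: prey: 40+20-7=53; pred: 6+4-1=9
Step 2: prey: 53+26-14=65; pred: 9+9-1=17
Step 3: prey: 65+32-33=64; pred: 17+22-3=36
Step 4: prey: 64+32-69=27; pred: 36+46-7=75
Step 5: prey: 27+13-60=0; pred: 75+40-15=100
Step 6: prey: 0+0-0=0; pred: 100+0-20=80
Step 7: prey: 0+0-0=0; pred: 80+0-16=64
Step 8: prey: 0+0-0=0; pred: 64+0-12=52
Step 9: prey: 0+0-0=0; pred: 52+0-10=42
Step 10: prey: 0+0-0=0; pred: 42+0-8=34
Step 11: prey: 0+0-0=0; pred: 34+0-6=28
Max prey = 65 at step 2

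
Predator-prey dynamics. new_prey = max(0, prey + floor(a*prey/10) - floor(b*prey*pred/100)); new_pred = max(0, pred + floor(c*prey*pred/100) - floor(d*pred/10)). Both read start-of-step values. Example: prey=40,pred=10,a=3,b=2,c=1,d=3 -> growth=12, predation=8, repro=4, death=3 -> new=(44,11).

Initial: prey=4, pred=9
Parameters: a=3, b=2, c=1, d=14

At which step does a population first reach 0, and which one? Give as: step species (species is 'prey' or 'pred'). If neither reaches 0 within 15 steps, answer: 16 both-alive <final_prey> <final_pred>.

Step 1: prey: 4+1-0=5; pred: 9+0-12=0
First extinction: pred at step 1

Answer: 1 pred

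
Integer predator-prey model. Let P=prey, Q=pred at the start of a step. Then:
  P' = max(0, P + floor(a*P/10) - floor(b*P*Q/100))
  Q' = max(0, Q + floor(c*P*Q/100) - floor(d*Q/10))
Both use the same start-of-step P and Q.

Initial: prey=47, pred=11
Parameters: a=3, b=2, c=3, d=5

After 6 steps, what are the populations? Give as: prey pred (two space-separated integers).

Step 1: prey: 47+14-10=51; pred: 11+15-5=21
Step 2: prey: 51+15-21=45; pred: 21+32-10=43
Step 3: prey: 45+13-38=20; pred: 43+58-21=80
Step 4: prey: 20+6-32=0; pred: 80+48-40=88
Step 5: prey: 0+0-0=0; pred: 88+0-44=44
Step 6: prey: 0+0-0=0; pred: 44+0-22=22

Answer: 0 22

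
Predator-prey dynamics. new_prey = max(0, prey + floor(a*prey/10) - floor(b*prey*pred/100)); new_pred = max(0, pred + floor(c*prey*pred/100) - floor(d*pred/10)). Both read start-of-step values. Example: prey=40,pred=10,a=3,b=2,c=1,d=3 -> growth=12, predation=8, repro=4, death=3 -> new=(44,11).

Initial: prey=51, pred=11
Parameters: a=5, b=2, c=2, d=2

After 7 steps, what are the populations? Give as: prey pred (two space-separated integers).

Step 1: prey: 51+25-11=65; pred: 11+11-2=20
Step 2: prey: 65+32-26=71; pred: 20+26-4=42
Step 3: prey: 71+35-59=47; pred: 42+59-8=93
Step 4: prey: 47+23-87=0; pred: 93+87-18=162
Step 5: prey: 0+0-0=0; pred: 162+0-32=130
Step 6: prey: 0+0-0=0; pred: 130+0-26=104
Step 7: prey: 0+0-0=0; pred: 104+0-20=84

Answer: 0 84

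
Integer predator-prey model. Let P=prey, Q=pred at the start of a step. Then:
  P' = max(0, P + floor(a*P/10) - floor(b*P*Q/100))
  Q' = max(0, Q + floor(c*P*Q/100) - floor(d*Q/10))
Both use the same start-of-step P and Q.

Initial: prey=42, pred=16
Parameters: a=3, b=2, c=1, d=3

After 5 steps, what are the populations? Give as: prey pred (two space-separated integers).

Step 1: prey: 42+12-13=41; pred: 16+6-4=18
Step 2: prey: 41+12-14=39; pred: 18+7-5=20
Step 3: prey: 39+11-15=35; pred: 20+7-6=21
Step 4: prey: 35+10-14=31; pred: 21+7-6=22
Step 5: prey: 31+9-13=27; pred: 22+6-6=22

Answer: 27 22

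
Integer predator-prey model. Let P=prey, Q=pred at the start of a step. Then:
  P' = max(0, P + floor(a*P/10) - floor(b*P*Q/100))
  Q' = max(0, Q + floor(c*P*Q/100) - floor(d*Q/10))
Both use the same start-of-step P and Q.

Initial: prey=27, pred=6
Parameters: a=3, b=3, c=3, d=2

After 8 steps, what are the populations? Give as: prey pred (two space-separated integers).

Step 1: prey: 27+8-4=31; pred: 6+4-1=9
Step 2: prey: 31+9-8=32; pred: 9+8-1=16
Step 3: prey: 32+9-15=26; pred: 16+15-3=28
Step 4: prey: 26+7-21=12; pred: 28+21-5=44
Step 5: prey: 12+3-15=0; pred: 44+15-8=51
Step 6: prey: 0+0-0=0; pred: 51+0-10=41
Step 7: prey: 0+0-0=0; pred: 41+0-8=33
Step 8: prey: 0+0-0=0; pred: 33+0-6=27

Answer: 0 27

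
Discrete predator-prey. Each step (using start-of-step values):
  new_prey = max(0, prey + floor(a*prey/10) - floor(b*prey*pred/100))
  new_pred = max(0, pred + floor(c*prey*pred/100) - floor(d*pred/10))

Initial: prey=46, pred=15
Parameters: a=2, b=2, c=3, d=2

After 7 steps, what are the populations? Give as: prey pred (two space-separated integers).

Answer: 0 42

Derivation:
Step 1: prey: 46+9-13=42; pred: 15+20-3=32
Step 2: prey: 42+8-26=24; pred: 32+40-6=66
Step 3: prey: 24+4-31=0; pred: 66+47-13=100
Step 4: prey: 0+0-0=0; pred: 100+0-20=80
Step 5: prey: 0+0-0=0; pred: 80+0-16=64
Step 6: prey: 0+0-0=0; pred: 64+0-12=52
Step 7: prey: 0+0-0=0; pred: 52+0-10=42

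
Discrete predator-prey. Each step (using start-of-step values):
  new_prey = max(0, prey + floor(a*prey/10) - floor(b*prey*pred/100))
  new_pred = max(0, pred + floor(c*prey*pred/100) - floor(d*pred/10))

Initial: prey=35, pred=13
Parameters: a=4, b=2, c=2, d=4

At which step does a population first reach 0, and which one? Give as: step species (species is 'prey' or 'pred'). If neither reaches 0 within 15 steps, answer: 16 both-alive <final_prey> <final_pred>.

Answer: 16 both-alive 1 2

Derivation:
Step 1: prey: 35+14-9=40; pred: 13+9-5=17
Step 2: prey: 40+16-13=43; pred: 17+13-6=24
Step 3: prey: 43+17-20=40; pred: 24+20-9=35
Step 4: prey: 40+16-28=28; pred: 35+28-14=49
Step 5: prey: 28+11-27=12; pred: 49+27-19=57
Step 6: prey: 12+4-13=3; pred: 57+13-22=48
Step 7: prey: 3+1-2=2; pred: 48+2-19=31
Step 8: prey: 2+0-1=1; pred: 31+1-12=20
Step 9: prey: 1+0-0=1; pred: 20+0-8=12
Step 10: prey: 1+0-0=1; pred: 12+0-4=8
Step 11: prey: 1+0-0=1; pred: 8+0-3=5
Step 12: prey: 1+0-0=1; pred: 5+0-2=3
Step 13: prey: 1+0-0=1; pred: 3+0-1=2
Step 14: prey: 1+0-0=1; pred: 2+0-0=2
Steps 15-15: state stable at prey=1, pred=2 (no change)
No extinction within 15 steps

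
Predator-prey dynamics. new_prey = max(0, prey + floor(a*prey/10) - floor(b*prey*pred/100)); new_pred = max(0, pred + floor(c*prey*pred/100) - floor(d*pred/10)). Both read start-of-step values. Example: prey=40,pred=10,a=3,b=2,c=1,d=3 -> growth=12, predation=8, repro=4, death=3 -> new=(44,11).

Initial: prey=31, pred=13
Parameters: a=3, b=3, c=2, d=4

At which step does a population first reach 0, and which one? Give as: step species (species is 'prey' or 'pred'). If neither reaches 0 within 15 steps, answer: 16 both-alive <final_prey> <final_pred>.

Step 1: prey: 31+9-12=28; pred: 13+8-5=16
Step 2: prey: 28+8-13=23; pred: 16+8-6=18
Step 3: prey: 23+6-12=17; pred: 18+8-7=19
Step 4: prey: 17+5-9=13; pred: 19+6-7=18
Step 5: prey: 13+3-7=9; pred: 18+4-7=15
Step 6: prey: 9+2-4=7; pred: 15+2-6=11
Step 7: prey: 7+2-2=7; pred: 11+1-4=8
Step 8: prey: 7+2-1=8; pred: 8+1-3=6
Step 9: prey: 8+2-1=9; pred: 6+0-2=4
Step 10: prey: 9+2-1=10; pred: 4+0-1=3
Step 11: prey: 10+3-0=13; pred: 3+0-1=2
Step 12: prey: 13+3-0=16; pred: 2+0-0=2
Step 13: prey: 16+4-0=20; pred: 2+0-0=2
Step 14: prey: 20+6-1=25; pred: 2+0-0=2
Step 15: prey: 25+7-1=31; pred: 2+1-0=3
No extinction within 15 steps

Answer: 16 both-alive 31 3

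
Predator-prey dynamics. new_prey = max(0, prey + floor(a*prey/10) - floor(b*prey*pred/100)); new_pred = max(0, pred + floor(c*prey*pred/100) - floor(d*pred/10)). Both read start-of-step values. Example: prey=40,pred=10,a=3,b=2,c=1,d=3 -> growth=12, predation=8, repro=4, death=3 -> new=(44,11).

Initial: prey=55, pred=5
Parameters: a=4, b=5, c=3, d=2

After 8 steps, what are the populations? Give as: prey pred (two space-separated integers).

Answer: 0 26

Derivation:
Step 1: prey: 55+22-13=64; pred: 5+8-1=12
Step 2: prey: 64+25-38=51; pred: 12+23-2=33
Step 3: prey: 51+20-84=0; pred: 33+50-6=77
Step 4: prey: 0+0-0=0; pred: 77+0-15=62
Step 5: prey: 0+0-0=0; pred: 62+0-12=50
Step 6: prey: 0+0-0=0; pred: 50+0-10=40
Step 7: prey: 0+0-0=0; pred: 40+0-8=32
Step 8: prey: 0+0-0=0; pred: 32+0-6=26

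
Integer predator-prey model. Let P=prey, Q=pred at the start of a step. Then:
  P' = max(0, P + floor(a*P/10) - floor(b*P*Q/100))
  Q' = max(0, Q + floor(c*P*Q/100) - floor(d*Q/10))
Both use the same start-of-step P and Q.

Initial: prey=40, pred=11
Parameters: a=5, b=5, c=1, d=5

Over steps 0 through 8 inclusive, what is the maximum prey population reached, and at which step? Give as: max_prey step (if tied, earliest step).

Step 1: prey: 40+20-22=38; pred: 11+4-5=10
Step 2: prey: 38+19-19=38; pred: 10+3-5=8
Step 3: prey: 38+19-15=42; pred: 8+3-4=7
Step 4: prey: 42+21-14=49; pred: 7+2-3=6
Step 5: prey: 49+24-14=59; pred: 6+2-3=5
Step 6: prey: 59+29-14=74; pred: 5+2-2=5
Step 7: prey: 74+37-18=93; pred: 5+3-2=6
Step 8: prey: 93+46-27=112; pred: 6+5-3=8
Max prey = 112 at step 8

Answer: 112 8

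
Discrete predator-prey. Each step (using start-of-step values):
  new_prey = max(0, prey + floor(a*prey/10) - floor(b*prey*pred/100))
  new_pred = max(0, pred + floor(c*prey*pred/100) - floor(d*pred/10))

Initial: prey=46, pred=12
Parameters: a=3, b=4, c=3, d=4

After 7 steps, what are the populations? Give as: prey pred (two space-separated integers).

Step 1: prey: 46+13-22=37; pred: 12+16-4=24
Step 2: prey: 37+11-35=13; pred: 24+26-9=41
Step 3: prey: 13+3-21=0; pred: 41+15-16=40
Step 4: prey: 0+0-0=0; pred: 40+0-16=24
Step 5: prey: 0+0-0=0; pred: 24+0-9=15
Step 6: prey: 0+0-0=0; pred: 15+0-6=9
Step 7: prey: 0+0-0=0; pred: 9+0-3=6

Answer: 0 6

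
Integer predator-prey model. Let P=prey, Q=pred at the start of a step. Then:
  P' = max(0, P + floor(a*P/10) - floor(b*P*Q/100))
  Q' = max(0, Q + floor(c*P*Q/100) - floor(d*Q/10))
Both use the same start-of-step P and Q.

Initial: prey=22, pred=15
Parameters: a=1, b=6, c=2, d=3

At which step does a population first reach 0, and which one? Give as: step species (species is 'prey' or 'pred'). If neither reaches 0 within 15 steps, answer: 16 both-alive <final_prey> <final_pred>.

Step 1: prey: 22+2-19=5; pred: 15+6-4=17
Step 2: prey: 5+0-5=0; pred: 17+1-5=13
First extinction: prey at step 2

Answer: 2 prey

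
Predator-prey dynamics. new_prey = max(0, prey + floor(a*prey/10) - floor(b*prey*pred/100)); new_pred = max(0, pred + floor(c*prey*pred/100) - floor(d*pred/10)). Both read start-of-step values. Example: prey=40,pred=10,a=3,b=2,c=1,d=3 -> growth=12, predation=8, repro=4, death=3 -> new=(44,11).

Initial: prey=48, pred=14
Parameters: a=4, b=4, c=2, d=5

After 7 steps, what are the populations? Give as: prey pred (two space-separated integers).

Answer: 2 3

Derivation:
Step 1: prey: 48+19-26=41; pred: 14+13-7=20
Step 2: prey: 41+16-32=25; pred: 20+16-10=26
Step 3: prey: 25+10-26=9; pred: 26+13-13=26
Step 4: prey: 9+3-9=3; pred: 26+4-13=17
Step 5: prey: 3+1-2=2; pred: 17+1-8=10
Step 6: prey: 2+0-0=2; pred: 10+0-5=5
Step 7: prey: 2+0-0=2; pred: 5+0-2=3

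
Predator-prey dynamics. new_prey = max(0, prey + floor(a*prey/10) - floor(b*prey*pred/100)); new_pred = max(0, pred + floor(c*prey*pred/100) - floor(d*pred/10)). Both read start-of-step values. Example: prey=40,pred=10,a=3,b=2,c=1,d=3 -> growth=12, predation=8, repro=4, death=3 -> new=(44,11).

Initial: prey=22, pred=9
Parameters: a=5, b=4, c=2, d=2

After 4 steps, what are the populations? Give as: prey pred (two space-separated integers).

Answer: 20 26

Derivation:
Step 1: prey: 22+11-7=26; pred: 9+3-1=11
Step 2: prey: 26+13-11=28; pred: 11+5-2=14
Step 3: prey: 28+14-15=27; pred: 14+7-2=19
Step 4: prey: 27+13-20=20; pred: 19+10-3=26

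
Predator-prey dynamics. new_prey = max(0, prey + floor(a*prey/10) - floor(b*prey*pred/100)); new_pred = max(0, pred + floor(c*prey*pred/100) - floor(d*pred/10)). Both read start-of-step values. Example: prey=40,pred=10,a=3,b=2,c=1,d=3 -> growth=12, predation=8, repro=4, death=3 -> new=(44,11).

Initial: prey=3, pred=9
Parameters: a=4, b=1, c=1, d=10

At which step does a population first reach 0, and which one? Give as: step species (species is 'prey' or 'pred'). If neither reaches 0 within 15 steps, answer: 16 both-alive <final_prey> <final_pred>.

Answer: 1 pred

Derivation:
Step 1: prey: 3+1-0=4; pred: 9+0-9=0
First extinction: pred at step 1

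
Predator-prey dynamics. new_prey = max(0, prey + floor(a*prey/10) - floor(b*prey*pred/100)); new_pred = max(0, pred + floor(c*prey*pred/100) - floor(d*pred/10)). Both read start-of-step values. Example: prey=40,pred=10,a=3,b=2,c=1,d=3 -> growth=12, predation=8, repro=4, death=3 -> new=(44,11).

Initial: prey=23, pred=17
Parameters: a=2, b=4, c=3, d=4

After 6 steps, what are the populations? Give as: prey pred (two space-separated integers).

Step 1: prey: 23+4-15=12; pred: 17+11-6=22
Step 2: prey: 12+2-10=4; pred: 22+7-8=21
Step 3: prey: 4+0-3=1; pred: 21+2-8=15
Step 4: prey: 1+0-0=1; pred: 15+0-6=9
Step 5: prey: 1+0-0=1; pred: 9+0-3=6
Step 6: prey: 1+0-0=1; pred: 6+0-2=4

Answer: 1 4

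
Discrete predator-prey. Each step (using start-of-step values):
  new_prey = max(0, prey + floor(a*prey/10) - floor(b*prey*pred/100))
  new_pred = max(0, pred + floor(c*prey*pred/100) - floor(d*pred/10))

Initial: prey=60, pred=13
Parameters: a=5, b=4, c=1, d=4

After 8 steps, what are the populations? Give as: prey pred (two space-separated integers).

Answer: 17 8

Derivation:
Step 1: prey: 60+30-31=59; pred: 13+7-5=15
Step 2: prey: 59+29-35=53; pred: 15+8-6=17
Step 3: prey: 53+26-36=43; pred: 17+9-6=20
Step 4: prey: 43+21-34=30; pred: 20+8-8=20
Step 5: prey: 30+15-24=21; pred: 20+6-8=18
Step 6: prey: 21+10-15=16; pred: 18+3-7=14
Step 7: prey: 16+8-8=16; pred: 14+2-5=11
Step 8: prey: 16+8-7=17; pred: 11+1-4=8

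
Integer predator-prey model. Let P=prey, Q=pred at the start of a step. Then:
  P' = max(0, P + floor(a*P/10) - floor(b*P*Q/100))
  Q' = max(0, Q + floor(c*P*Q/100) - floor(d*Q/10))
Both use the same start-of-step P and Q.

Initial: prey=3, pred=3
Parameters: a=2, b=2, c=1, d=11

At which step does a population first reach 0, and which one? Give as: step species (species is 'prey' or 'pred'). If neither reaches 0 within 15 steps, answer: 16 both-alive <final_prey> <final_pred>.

Step 1: prey: 3+0-0=3; pred: 3+0-3=0
First extinction: pred at step 1

Answer: 1 pred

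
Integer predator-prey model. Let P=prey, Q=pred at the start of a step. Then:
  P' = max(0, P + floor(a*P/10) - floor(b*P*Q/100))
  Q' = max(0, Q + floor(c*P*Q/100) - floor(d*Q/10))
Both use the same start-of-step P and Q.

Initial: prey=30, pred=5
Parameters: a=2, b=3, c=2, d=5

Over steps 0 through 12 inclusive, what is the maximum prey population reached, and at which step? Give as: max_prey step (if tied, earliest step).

Step 1: prey: 30+6-4=32; pred: 5+3-2=6
Step 2: prey: 32+6-5=33; pred: 6+3-3=6
Step 3: prey: 33+6-5=34; pred: 6+3-3=6
Step 4: prey: 34+6-6=34; pred: 6+4-3=7
Step 5: prey: 34+6-7=33; pred: 7+4-3=8
Step 6: prey: 33+6-7=32; pred: 8+5-4=9
Step 7: prey: 32+6-8=30; pred: 9+5-4=10
Step 8: prey: 30+6-9=27; pred: 10+6-5=11
Step 9: prey: 27+5-8=24; pred: 11+5-5=11
Step 10: prey: 24+4-7=21; pred: 11+5-5=11
Step 11: prey: 21+4-6=19; pred: 11+4-5=10
Step 12: prey: 19+3-5=17; pred: 10+3-5=8
Max prey = 34 at step 3

Answer: 34 3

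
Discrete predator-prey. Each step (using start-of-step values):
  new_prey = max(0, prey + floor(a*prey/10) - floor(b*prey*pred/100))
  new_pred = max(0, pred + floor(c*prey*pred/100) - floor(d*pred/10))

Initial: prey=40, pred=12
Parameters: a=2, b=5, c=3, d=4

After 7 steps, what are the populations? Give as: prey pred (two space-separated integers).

Step 1: prey: 40+8-24=24; pred: 12+14-4=22
Step 2: prey: 24+4-26=2; pred: 22+15-8=29
Step 3: prey: 2+0-2=0; pred: 29+1-11=19
Step 4: prey: 0+0-0=0; pred: 19+0-7=12
Step 5: prey: 0+0-0=0; pred: 12+0-4=8
Step 6: prey: 0+0-0=0; pred: 8+0-3=5
Step 7: prey: 0+0-0=0; pred: 5+0-2=3

Answer: 0 3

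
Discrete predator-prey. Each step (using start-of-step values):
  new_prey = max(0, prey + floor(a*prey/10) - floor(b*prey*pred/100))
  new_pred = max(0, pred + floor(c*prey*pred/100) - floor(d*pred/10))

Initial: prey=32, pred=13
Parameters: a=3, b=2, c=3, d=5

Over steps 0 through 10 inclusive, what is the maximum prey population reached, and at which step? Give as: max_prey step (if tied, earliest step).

Step 1: prey: 32+9-8=33; pred: 13+12-6=19
Step 2: prey: 33+9-12=30; pred: 19+18-9=28
Step 3: prey: 30+9-16=23; pred: 28+25-14=39
Step 4: prey: 23+6-17=12; pred: 39+26-19=46
Step 5: prey: 12+3-11=4; pred: 46+16-23=39
Step 6: prey: 4+1-3=2; pred: 39+4-19=24
Step 7: prey: 2+0-0=2; pred: 24+1-12=13
Step 8: prey: 2+0-0=2; pred: 13+0-6=7
Step 9: prey: 2+0-0=2; pred: 7+0-3=4
Step 10: prey: 2+0-0=2; pred: 4+0-2=2
Max prey = 33 at step 1

Answer: 33 1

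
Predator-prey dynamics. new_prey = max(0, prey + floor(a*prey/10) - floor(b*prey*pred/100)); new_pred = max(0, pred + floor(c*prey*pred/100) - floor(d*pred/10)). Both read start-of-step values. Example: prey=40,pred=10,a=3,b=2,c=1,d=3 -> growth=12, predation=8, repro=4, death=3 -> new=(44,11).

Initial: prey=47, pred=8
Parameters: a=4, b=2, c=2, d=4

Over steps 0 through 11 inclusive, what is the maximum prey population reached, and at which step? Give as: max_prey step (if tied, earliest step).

Answer: 68 2

Derivation:
Step 1: prey: 47+18-7=58; pred: 8+7-3=12
Step 2: prey: 58+23-13=68; pred: 12+13-4=21
Step 3: prey: 68+27-28=67; pred: 21+28-8=41
Step 4: prey: 67+26-54=39; pred: 41+54-16=79
Step 5: prey: 39+15-61=0; pred: 79+61-31=109
Step 6: prey: 0+0-0=0; pred: 109+0-43=66
Step 7: prey: 0+0-0=0; pred: 66+0-26=40
Step 8: prey: 0+0-0=0; pred: 40+0-16=24
Step 9: prey: 0+0-0=0; pred: 24+0-9=15
Step 10: prey: 0+0-0=0; pred: 15+0-6=9
Step 11: prey: 0+0-0=0; pred: 9+0-3=6
Max prey = 68 at step 2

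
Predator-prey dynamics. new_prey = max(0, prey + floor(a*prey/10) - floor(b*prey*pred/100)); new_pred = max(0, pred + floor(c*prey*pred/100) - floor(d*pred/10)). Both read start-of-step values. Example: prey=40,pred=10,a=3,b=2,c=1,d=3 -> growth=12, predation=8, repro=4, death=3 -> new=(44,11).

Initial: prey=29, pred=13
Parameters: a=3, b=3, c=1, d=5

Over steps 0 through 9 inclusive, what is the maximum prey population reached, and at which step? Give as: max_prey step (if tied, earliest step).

Answer: 81 9

Derivation:
Step 1: prey: 29+8-11=26; pred: 13+3-6=10
Step 2: prey: 26+7-7=26; pred: 10+2-5=7
Step 3: prey: 26+7-5=28; pred: 7+1-3=5
Step 4: prey: 28+8-4=32; pred: 5+1-2=4
Step 5: prey: 32+9-3=38; pred: 4+1-2=3
Step 6: prey: 38+11-3=46; pred: 3+1-1=3
Step 7: prey: 46+13-4=55; pred: 3+1-1=3
Step 8: prey: 55+16-4=67; pred: 3+1-1=3
Step 9: prey: 67+20-6=81; pred: 3+2-1=4
Max prey = 81 at step 9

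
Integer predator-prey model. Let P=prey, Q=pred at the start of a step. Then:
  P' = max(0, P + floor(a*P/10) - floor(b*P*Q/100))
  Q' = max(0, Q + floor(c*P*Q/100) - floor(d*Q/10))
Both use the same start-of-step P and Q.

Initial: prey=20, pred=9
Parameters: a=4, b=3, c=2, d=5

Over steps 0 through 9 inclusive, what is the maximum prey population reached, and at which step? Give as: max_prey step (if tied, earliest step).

Answer: 49 7

Derivation:
Step 1: prey: 20+8-5=23; pred: 9+3-4=8
Step 2: prey: 23+9-5=27; pred: 8+3-4=7
Step 3: prey: 27+10-5=32; pred: 7+3-3=7
Step 4: prey: 32+12-6=38; pred: 7+4-3=8
Step 5: prey: 38+15-9=44; pred: 8+6-4=10
Step 6: prey: 44+17-13=48; pred: 10+8-5=13
Step 7: prey: 48+19-18=49; pred: 13+12-6=19
Step 8: prey: 49+19-27=41; pred: 19+18-9=28
Step 9: prey: 41+16-34=23; pred: 28+22-14=36
Max prey = 49 at step 7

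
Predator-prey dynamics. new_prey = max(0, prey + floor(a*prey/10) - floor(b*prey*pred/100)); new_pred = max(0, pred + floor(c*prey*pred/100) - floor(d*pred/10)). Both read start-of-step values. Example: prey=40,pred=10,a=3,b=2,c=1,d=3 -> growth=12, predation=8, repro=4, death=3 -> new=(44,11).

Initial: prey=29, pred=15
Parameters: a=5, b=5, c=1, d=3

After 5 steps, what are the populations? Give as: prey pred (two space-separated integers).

Step 1: prey: 29+14-21=22; pred: 15+4-4=15
Step 2: prey: 22+11-16=17; pred: 15+3-4=14
Step 3: prey: 17+8-11=14; pred: 14+2-4=12
Step 4: prey: 14+7-8=13; pred: 12+1-3=10
Step 5: prey: 13+6-6=13; pred: 10+1-3=8

Answer: 13 8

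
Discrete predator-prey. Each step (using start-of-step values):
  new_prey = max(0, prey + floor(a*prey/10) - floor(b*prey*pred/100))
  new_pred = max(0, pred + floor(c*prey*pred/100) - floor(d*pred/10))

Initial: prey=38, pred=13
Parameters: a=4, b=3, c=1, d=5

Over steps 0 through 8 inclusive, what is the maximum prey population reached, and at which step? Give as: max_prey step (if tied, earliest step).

Step 1: prey: 38+15-14=39; pred: 13+4-6=11
Step 2: prey: 39+15-12=42; pred: 11+4-5=10
Step 3: prey: 42+16-12=46; pred: 10+4-5=9
Step 4: prey: 46+18-12=52; pred: 9+4-4=9
Step 5: prey: 52+20-14=58; pred: 9+4-4=9
Step 6: prey: 58+23-15=66; pred: 9+5-4=10
Step 7: prey: 66+26-19=73; pred: 10+6-5=11
Step 8: prey: 73+29-24=78; pred: 11+8-5=14
Max prey = 78 at step 8

Answer: 78 8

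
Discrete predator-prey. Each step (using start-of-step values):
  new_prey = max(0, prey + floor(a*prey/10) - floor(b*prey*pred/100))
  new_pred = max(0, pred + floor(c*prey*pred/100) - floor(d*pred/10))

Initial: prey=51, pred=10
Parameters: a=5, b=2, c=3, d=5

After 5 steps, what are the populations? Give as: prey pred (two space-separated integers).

Step 1: prey: 51+25-10=66; pred: 10+15-5=20
Step 2: prey: 66+33-26=73; pred: 20+39-10=49
Step 3: prey: 73+36-71=38; pred: 49+107-24=132
Step 4: prey: 38+19-100=0; pred: 132+150-66=216
Step 5: prey: 0+0-0=0; pred: 216+0-108=108

Answer: 0 108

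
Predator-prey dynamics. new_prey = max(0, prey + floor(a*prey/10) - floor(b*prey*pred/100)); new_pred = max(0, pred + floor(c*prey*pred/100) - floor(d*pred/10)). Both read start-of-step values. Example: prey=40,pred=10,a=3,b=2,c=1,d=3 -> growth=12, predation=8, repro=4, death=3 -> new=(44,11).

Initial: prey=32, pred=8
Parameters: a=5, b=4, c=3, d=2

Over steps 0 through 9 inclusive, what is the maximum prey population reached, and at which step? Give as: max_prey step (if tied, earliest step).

Answer: 38 1

Derivation:
Step 1: prey: 32+16-10=38; pred: 8+7-1=14
Step 2: prey: 38+19-21=36; pred: 14+15-2=27
Step 3: prey: 36+18-38=16; pred: 27+29-5=51
Step 4: prey: 16+8-32=0; pred: 51+24-10=65
Step 5: prey: 0+0-0=0; pred: 65+0-13=52
Step 6: prey: 0+0-0=0; pred: 52+0-10=42
Step 7: prey: 0+0-0=0; pred: 42+0-8=34
Step 8: prey: 0+0-0=0; pred: 34+0-6=28
Step 9: prey: 0+0-0=0; pred: 28+0-5=23
Max prey = 38 at step 1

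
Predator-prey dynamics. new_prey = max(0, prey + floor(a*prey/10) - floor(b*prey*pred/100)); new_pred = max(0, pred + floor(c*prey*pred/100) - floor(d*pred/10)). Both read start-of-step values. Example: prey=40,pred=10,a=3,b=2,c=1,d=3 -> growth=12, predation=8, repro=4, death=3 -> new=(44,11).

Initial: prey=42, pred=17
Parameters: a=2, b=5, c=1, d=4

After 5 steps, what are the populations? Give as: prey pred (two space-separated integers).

Answer: 2 3

Derivation:
Step 1: prey: 42+8-35=15; pred: 17+7-6=18
Step 2: prey: 15+3-13=5; pred: 18+2-7=13
Step 3: prey: 5+1-3=3; pred: 13+0-5=8
Step 4: prey: 3+0-1=2; pred: 8+0-3=5
Step 5: prey: 2+0-0=2; pred: 5+0-2=3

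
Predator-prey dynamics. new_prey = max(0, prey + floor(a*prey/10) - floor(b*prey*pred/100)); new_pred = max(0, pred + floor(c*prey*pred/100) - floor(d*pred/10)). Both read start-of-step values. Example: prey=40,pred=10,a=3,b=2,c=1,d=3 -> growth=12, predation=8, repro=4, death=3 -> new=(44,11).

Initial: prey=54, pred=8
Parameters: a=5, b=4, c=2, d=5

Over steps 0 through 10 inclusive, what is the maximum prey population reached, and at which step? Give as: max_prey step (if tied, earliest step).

Step 1: prey: 54+27-17=64; pred: 8+8-4=12
Step 2: prey: 64+32-30=66; pred: 12+15-6=21
Step 3: prey: 66+33-55=44; pred: 21+27-10=38
Step 4: prey: 44+22-66=0; pred: 38+33-19=52
Step 5: prey: 0+0-0=0; pred: 52+0-26=26
Step 6: prey: 0+0-0=0; pred: 26+0-13=13
Step 7: prey: 0+0-0=0; pred: 13+0-6=7
Step 8: prey: 0+0-0=0; pred: 7+0-3=4
Step 9: prey: 0+0-0=0; pred: 4+0-2=2
Step 10: prey: 0+0-0=0; pred: 2+0-1=1
Max prey = 66 at step 2

Answer: 66 2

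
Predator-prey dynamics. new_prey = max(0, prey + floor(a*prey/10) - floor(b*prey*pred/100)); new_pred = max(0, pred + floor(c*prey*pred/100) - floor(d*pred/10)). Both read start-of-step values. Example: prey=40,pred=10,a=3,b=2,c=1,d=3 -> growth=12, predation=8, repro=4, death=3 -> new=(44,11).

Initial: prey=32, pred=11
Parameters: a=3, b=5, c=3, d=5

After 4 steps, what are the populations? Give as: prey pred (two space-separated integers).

Answer: 2 9

Derivation:
Step 1: prey: 32+9-17=24; pred: 11+10-5=16
Step 2: prey: 24+7-19=12; pred: 16+11-8=19
Step 3: prey: 12+3-11=4; pred: 19+6-9=16
Step 4: prey: 4+1-3=2; pred: 16+1-8=9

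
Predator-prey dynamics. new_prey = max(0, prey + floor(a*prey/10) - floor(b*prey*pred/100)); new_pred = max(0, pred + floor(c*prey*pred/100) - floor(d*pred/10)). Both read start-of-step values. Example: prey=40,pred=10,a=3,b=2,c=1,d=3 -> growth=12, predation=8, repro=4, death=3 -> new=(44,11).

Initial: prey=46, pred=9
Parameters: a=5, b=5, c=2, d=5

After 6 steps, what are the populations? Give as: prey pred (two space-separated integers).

Step 1: prey: 46+23-20=49; pred: 9+8-4=13
Step 2: prey: 49+24-31=42; pred: 13+12-6=19
Step 3: prey: 42+21-39=24; pred: 19+15-9=25
Step 4: prey: 24+12-30=6; pred: 25+12-12=25
Step 5: prey: 6+3-7=2; pred: 25+3-12=16
Step 6: prey: 2+1-1=2; pred: 16+0-8=8

Answer: 2 8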